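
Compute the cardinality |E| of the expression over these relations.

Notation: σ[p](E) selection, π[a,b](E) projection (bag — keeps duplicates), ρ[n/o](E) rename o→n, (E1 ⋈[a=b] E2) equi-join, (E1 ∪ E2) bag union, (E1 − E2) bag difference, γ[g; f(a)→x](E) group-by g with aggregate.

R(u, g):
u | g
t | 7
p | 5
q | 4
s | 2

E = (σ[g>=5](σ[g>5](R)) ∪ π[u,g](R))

Row counts bottom-up:
  R → 4
  σ[g>5](R) → 1
  σ[g>=5](σ[g>5](R)) → 1
  R → 4
  π[u,g](R) → 4
  (σ[g>=5](σ[g>5](R)) ∪ π[u,g](R)) → 5

|E| = 5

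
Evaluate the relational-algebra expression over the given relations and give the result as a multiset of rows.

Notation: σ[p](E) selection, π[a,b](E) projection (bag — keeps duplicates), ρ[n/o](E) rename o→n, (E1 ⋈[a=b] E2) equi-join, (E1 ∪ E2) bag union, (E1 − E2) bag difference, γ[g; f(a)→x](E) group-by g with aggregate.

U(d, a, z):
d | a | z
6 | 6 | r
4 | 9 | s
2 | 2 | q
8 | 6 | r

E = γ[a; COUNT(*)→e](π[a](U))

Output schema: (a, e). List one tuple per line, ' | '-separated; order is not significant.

Row counts bottom-up:
  U → 4
  π[a](U) → 4
  γ[a; COUNT(*)→e](π[a](U)) → 3

== RESULT ==
a | e
2 | 1
6 | 2
9 | 1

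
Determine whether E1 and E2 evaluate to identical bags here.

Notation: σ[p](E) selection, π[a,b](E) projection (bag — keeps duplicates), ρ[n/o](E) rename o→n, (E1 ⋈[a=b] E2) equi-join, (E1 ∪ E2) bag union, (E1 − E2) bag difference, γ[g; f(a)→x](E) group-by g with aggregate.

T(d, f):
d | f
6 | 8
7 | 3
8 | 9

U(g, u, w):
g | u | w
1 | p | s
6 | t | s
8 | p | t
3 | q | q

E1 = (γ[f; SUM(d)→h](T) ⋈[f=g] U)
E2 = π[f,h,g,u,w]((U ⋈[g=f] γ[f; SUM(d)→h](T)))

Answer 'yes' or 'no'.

E1 subexpression sizes:
  T → 3
  γ[f; SUM(d)→h](T) → 3
  U → 4
  (γ[f; SUM(d)→h](T) ⋈[f=g] U) → 2
E2 subexpression sizes:
  U → 4
  T → 3
  γ[f; SUM(d)→h](T) → 3
  (U ⋈[g=f] γ[f; SUM(d)→h](T)) → 2
  π[f,h,g,u,w]((U ⋈[g=f] γ[f; SUM(d)→h](T))) → 2

E1 and E2 produce the same multiset:
f | h | g | u | w
3 | 7 | 3 | q | q
8 | 6 | 8 | p | t

yes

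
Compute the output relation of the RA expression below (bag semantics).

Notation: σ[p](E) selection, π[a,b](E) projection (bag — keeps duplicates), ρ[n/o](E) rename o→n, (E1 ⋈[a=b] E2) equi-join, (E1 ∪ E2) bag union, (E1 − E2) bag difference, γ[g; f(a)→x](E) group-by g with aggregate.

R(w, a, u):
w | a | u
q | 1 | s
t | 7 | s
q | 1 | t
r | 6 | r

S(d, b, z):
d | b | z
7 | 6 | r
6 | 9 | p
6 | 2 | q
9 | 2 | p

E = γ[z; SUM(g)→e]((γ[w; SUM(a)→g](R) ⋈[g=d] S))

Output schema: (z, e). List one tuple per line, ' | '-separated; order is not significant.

Per-node cardinality:
  R → 4
  γ[w; SUM(a)→g](R) → 3
  S → 4
  (γ[w; SUM(a)→g](R) ⋈[g=d] S) → 3
  γ[z; SUM(g)→e]((γ[w; SUM(a)→g](R) ⋈[g=d] S)) → 3

== RESULT ==
z | e
p | 6
q | 6
r | 7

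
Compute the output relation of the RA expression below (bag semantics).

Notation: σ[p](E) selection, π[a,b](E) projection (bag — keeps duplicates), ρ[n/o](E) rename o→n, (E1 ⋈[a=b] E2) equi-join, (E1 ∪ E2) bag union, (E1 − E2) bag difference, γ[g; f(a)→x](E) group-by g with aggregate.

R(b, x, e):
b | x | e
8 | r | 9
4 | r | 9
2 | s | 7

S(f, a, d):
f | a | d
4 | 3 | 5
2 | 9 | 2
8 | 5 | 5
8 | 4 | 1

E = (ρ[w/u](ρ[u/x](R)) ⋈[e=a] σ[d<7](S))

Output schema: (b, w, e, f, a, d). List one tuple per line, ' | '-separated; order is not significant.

Per-node cardinality:
  R → 3
  ρ[u/x](R) → 3
  ρ[w/u](ρ[u/x](R)) → 3
  S → 4
  σ[d<7](S) → 4
  (ρ[w/u](ρ[u/x](R)) ⋈[e=a] σ[d<7](S)) → 2

== RESULT ==
b | w | e | f | a | d
4 | r | 9 | 2 | 9 | 2
8 | r | 9 | 2 | 9 | 2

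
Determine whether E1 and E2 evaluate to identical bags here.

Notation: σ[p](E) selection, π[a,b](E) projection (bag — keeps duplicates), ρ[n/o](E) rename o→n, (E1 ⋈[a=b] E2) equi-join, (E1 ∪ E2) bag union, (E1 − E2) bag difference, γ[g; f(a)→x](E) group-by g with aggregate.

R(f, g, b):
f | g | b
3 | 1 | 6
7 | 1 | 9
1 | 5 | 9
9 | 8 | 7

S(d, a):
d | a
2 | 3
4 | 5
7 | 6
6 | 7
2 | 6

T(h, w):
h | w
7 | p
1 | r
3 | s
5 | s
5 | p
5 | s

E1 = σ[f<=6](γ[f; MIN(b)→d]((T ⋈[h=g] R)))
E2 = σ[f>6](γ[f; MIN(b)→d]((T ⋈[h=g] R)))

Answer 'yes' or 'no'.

E1 per-node cardinality:
  T → 6
  R → 4
  (T ⋈[h=g] R) → 5
  γ[f; MIN(b)→d]((T ⋈[h=g] R)) → 3
  σ[f<=6](γ[f; MIN(b)→d]((T ⋈[h=g] R))) → 2
E2 per-node cardinality:
  T → 6
  R → 4
  (T ⋈[h=g] R) → 5
  γ[f; MIN(b)→d]((T ⋈[h=g] R)) → 3
  σ[f>6](γ[f; MIN(b)→d]((T ⋈[h=g] R))) → 1

E1 result:
f | d
1 | 9
3 | 6
E2 result:
f | d
7 | 9
Witness: (7, 9) appears 0× in E1 but 1× in E2.

no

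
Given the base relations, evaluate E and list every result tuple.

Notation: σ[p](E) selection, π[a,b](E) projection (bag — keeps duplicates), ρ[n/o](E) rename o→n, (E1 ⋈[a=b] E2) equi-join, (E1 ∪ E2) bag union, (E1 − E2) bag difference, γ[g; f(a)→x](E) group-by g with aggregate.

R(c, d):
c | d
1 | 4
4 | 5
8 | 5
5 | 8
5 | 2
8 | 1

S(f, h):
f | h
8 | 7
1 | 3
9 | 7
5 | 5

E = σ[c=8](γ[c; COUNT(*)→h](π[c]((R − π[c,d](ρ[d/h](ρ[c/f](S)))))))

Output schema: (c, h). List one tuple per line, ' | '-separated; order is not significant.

Subexpression sizes:
  R → 6
  S → 4
  ρ[c/f](S) → 4
  ρ[d/h](ρ[c/f](S)) → 4
  π[c,d](ρ[d/h](ρ[c/f](S))) → 4
  (R − π[c,d](ρ[d/h](ρ[c/f](S)))) → 6
  π[c]((R − π[c,d](ρ[d/h](ρ[c/f](S))))) → 6
  γ[c; COUNT(*)→h](π[c]((R − π[c,d](ρ[d/h](ρ[c/f](S)))))) → 4
  σ[c=8](γ[c; COUNT(*)→h](π[c]((R − π[c,d](ρ[d/h](ρ[c/f](S))))))) → 1

== RESULT ==
c | h
8 | 2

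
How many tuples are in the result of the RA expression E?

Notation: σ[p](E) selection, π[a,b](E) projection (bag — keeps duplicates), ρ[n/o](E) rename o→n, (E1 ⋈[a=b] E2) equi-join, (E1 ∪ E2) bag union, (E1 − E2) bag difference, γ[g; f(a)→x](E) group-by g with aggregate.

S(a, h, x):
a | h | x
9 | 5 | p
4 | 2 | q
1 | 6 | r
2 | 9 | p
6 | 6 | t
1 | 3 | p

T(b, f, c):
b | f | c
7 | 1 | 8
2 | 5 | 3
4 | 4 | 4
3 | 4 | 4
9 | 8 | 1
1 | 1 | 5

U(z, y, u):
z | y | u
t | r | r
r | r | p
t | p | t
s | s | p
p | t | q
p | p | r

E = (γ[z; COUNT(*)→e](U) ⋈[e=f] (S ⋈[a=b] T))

Per-node cardinality:
  U → 6
  γ[z; COUNT(*)→e](U) → 4
  S → 6
  T → 6
  (S ⋈[a=b] T) → 5
  (γ[z; COUNT(*)→e](U) ⋈[e=f] (S ⋈[a=b] T)) → 4

|E| = 4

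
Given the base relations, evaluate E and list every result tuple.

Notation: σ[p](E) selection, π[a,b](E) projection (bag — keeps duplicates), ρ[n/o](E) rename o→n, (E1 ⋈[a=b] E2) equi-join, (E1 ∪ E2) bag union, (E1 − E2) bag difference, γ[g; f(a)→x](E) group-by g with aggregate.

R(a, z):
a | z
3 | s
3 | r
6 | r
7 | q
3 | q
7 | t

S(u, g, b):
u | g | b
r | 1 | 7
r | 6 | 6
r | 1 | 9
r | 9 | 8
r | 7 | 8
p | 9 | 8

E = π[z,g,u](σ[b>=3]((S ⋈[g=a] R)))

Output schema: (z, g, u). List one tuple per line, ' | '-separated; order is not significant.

Stepwise |·|:
  S → 6
  R → 6
  (S ⋈[g=a] R) → 3
  σ[b>=3]((S ⋈[g=a] R)) → 3
  π[z,g,u](σ[b>=3]((S ⋈[g=a] R))) → 3

== RESULT ==
z | g | u
q | 7 | r
r | 6 | r
t | 7 | r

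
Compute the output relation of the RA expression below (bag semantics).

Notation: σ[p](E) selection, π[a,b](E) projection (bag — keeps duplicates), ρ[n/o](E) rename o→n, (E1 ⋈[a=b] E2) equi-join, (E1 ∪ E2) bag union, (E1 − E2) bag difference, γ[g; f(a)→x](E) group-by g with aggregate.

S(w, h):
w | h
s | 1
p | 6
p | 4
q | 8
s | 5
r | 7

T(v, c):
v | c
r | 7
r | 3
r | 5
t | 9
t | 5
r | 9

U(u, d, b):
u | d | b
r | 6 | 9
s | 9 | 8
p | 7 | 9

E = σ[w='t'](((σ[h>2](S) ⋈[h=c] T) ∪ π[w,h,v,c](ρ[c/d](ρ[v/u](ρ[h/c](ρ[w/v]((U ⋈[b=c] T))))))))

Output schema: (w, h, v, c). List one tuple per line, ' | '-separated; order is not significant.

Stepwise |·|:
  S → 6
  σ[h>2](S) → 5
  T → 6
  (σ[h>2](S) ⋈[h=c] T) → 3
  U → 3
  T → 6
  (U ⋈[b=c] T) → 4
  ρ[w/v]((U ⋈[b=c] T)) → 4
  ρ[h/c](ρ[w/v]((U ⋈[b=c] T))) → 4
  ρ[v/u](ρ[h/c](ρ[w/v]((U ⋈[b=c] T)))) → 4
  ρ[c/d](ρ[v/u](ρ[h/c](ρ[w/v]((U ⋈[b=c] T))))) → 4
  π[w,h,v,c](ρ[c/d](ρ[v/u](ρ[h/c](ρ[w/v]((U ⋈[b=c] T)))))) → 4
  ((σ[h>2](S) ⋈[h=c] T) ∪ π[w,h,v,c](ρ[c/d](ρ[v/u](ρ[h/c](ρ[w/v]((U ⋈[b=c] T))))))) → 7
  σ[w='t'](((σ[h>2](S) ⋈[h=c] T) ∪ π[w,h,v,c](ρ[c/d](ρ[v/u](ρ[h/c](ρ[w/v]((U ⋈[b=c] T)))))))) → 2

== RESULT ==
w | h | v | c
t | 9 | p | 7
t | 9 | r | 6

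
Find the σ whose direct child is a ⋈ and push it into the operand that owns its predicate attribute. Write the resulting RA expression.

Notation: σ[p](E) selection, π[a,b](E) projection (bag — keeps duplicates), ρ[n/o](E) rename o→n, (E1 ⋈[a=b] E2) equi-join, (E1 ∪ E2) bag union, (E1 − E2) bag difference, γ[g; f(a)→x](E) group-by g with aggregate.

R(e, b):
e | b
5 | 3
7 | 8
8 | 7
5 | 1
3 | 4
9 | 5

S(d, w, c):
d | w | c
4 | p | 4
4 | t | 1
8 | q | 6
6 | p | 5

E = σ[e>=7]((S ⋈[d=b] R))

σ filters on e, owned by the right side.
E' = (S ⋈[d=b] σ[e>=7](R))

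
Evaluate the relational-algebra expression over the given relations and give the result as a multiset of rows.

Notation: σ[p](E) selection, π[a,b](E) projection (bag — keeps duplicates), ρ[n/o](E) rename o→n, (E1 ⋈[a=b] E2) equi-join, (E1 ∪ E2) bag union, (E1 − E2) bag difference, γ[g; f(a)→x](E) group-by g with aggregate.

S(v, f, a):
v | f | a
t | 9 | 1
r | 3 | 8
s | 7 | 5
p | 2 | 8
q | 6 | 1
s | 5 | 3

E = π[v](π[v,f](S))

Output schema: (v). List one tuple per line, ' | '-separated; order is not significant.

Stepwise |·|:
  S → 6
  π[v,f](S) → 6
  π[v](π[v,f](S)) → 6

== RESULT ==
v
p
q
r
s
s
t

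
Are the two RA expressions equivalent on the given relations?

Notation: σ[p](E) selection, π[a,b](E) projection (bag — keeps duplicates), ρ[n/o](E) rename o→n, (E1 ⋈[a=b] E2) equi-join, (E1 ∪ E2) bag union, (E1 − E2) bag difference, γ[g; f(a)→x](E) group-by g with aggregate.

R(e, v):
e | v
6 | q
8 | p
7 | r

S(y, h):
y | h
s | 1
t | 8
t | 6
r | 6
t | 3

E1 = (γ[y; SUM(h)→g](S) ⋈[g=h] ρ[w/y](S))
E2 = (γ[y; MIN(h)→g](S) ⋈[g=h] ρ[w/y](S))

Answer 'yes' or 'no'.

E1 stepwise |·|:
  S → 5
  γ[y; SUM(h)→g](S) → 3
  S → 5
  ρ[w/y](S) → 5
  (γ[y; SUM(h)→g](S) ⋈[g=h] ρ[w/y](S)) → 3
E2 stepwise |·|:
  S → 5
  γ[y; MIN(h)→g](S) → 3
  S → 5
  ρ[w/y](S) → 5
  (γ[y; MIN(h)→g](S) ⋈[g=h] ρ[w/y](S)) → 4

E1 result:
y | g | w | h
r | 6 | r | 6
r | 6 | t | 6
s | 1 | s | 1
E2 result:
y | g | w | h
r | 6 | r | 6
r | 6 | t | 6
s | 1 | s | 1
t | 3 | t | 3
Witness: ('t', 3, 't', 3) appears 0× in E1 but 1× in E2.

no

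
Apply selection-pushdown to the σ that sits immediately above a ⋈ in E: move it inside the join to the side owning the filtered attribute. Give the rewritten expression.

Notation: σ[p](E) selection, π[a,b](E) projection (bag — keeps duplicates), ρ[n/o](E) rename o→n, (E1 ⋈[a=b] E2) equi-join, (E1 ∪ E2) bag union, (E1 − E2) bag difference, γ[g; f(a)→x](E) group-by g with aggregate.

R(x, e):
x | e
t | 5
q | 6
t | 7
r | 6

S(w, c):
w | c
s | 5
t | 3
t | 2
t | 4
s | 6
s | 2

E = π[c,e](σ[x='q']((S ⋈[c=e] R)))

σ filters on x, owned by the right side.
E' = π[c,e]((S ⋈[c=e] σ[x='q'](R)))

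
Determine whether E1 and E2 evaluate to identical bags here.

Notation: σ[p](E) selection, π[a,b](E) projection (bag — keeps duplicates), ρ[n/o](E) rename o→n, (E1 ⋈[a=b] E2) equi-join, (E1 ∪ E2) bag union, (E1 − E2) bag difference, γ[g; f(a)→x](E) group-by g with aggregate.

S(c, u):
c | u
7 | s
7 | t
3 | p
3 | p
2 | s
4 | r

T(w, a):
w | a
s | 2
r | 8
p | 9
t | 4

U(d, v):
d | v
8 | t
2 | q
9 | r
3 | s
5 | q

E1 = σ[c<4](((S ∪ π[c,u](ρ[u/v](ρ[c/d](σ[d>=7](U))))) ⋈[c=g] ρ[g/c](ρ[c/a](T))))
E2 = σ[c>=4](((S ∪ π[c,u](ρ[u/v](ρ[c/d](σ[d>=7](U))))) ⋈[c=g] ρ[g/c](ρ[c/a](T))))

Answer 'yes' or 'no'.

E1 per-node cardinality:
  S → 6
  U → 5
  σ[d>=7](U) → 2
  ρ[c/d](σ[d>=7](U)) → 2
  ρ[u/v](ρ[c/d](σ[d>=7](U))) → 2
  π[c,u](ρ[u/v](ρ[c/d](σ[d>=7](U)))) → 2
  (S ∪ π[c,u](ρ[u/v](ρ[c/d](σ[d>=7](U))))) → 8
  T → 4
  ρ[c/a](T) → 4
  ρ[g/c](ρ[c/a](T)) → 4
  ((S ∪ π[c,u](ρ[u/v](ρ[c/d](σ[d>=7](U))))) ⋈[c=g] ρ[g/c](ρ[c/a](T))) → 4
  σ[c<4](((S ∪ π[c,u](ρ[u/v](ρ[c/d](σ[d>=7](U))))) ⋈[c=g] ρ[g/c](ρ[c/a](T)))) → 1
E2 per-node cardinality:
  S → 6
  U → 5
  σ[d>=7](U) → 2
  ρ[c/d](σ[d>=7](U)) → 2
  ρ[u/v](ρ[c/d](σ[d>=7](U))) → 2
  π[c,u](ρ[u/v](ρ[c/d](σ[d>=7](U)))) → 2
  (S ∪ π[c,u](ρ[u/v](ρ[c/d](σ[d>=7](U))))) → 8
  T → 4
  ρ[c/a](T) → 4
  ρ[g/c](ρ[c/a](T)) → 4
  ((S ∪ π[c,u](ρ[u/v](ρ[c/d](σ[d>=7](U))))) ⋈[c=g] ρ[g/c](ρ[c/a](T))) → 4
  σ[c>=4](((S ∪ π[c,u](ρ[u/v](ρ[c/d](σ[d>=7](U))))) ⋈[c=g] ρ[g/c](ρ[c/a](T)))) → 3

E1 result:
c | u | w | g
2 | s | s | 2
E2 result:
c | u | w | g
4 | r | t | 4
8 | t | r | 8
9 | r | p | 9
Witness: (8, 't', 'r', 8) appears 0× in E1 but 1× in E2.

no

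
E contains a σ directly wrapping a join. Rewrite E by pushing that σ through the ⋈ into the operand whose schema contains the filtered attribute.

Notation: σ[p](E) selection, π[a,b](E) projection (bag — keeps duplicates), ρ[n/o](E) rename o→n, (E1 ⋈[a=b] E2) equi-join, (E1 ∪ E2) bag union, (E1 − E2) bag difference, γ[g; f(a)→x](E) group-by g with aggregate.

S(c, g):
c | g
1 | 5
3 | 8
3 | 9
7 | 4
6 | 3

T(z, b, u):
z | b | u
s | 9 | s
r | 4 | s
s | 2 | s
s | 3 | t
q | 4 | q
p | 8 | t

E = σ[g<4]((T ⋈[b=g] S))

σ filters on g, owned by the right side.
E' = (T ⋈[b=g] σ[g<4](S))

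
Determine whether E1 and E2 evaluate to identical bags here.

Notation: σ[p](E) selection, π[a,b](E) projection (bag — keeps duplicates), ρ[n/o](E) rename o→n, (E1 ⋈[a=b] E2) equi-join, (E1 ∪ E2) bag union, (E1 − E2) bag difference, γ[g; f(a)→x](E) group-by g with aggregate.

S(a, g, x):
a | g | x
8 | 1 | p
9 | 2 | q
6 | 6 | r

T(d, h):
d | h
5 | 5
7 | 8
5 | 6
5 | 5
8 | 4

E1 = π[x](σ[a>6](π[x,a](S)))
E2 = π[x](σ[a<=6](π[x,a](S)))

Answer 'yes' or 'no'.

E1 row counts bottom-up:
  S → 3
  π[x,a](S) → 3
  σ[a>6](π[x,a](S)) → 2
  π[x](σ[a>6](π[x,a](S))) → 2
E2 row counts bottom-up:
  S → 3
  π[x,a](S) → 3
  σ[a<=6](π[x,a](S)) → 1
  π[x](σ[a<=6](π[x,a](S))) → 1

E1 result:
x
p
q
E2 result:
x
r
Witness: ('p',) appears 1× in E1 but 0× in E2.

no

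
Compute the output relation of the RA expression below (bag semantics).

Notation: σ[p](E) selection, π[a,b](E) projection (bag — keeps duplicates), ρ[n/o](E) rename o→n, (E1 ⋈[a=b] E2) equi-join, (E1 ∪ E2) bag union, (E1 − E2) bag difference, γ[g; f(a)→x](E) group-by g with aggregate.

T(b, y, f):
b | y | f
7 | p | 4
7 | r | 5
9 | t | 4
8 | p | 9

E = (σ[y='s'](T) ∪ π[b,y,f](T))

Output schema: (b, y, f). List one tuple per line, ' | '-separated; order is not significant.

Subexpression sizes:
  T → 4
  σ[y='s'](T) → 0
  T → 4
  π[b,y,f](T) → 4
  (σ[y='s'](T) ∪ π[b,y,f](T)) → 4

== RESULT ==
b | y | f
7 | p | 4
7 | r | 5
8 | p | 9
9 | t | 4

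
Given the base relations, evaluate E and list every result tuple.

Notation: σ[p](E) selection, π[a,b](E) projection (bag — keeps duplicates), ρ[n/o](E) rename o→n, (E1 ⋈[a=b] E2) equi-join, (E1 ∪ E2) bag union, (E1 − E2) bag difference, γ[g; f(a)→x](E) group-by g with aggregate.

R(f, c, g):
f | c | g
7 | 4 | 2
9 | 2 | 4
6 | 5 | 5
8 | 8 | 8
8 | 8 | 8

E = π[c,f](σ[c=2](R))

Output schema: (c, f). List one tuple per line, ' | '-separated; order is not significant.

Row counts bottom-up:
  R → 5
  σ[c=2](R) → 1
  π[c,f](σ[c=2](R)) → 1

== RESULT ==
c | f
2 | 9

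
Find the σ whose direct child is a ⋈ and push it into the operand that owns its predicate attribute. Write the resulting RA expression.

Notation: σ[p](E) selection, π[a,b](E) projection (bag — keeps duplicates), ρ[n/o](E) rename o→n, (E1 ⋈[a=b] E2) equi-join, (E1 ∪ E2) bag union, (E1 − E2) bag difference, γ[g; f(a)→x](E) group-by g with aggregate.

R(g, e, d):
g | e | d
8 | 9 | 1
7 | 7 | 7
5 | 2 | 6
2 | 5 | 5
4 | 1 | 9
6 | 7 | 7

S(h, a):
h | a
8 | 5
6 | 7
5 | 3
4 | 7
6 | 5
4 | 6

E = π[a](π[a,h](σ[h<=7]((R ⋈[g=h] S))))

σ filters on h, owned by the right side.
E' = π[a](π[a,h]((R ⋈[g=h] σ[h<=7](S))))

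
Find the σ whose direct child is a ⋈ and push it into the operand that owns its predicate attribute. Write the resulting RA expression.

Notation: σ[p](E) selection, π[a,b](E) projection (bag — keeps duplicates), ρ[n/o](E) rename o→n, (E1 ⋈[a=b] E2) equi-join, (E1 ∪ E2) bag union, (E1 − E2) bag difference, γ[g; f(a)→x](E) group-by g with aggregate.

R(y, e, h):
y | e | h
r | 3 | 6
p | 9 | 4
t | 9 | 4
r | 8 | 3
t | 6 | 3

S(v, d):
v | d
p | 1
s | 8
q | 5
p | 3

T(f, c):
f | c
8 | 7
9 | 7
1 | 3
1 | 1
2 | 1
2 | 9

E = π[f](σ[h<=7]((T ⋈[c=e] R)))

σ filters on h, owned by the right side.
E' = π[f]((T ⋈[c=e] σ[h<=7](R)))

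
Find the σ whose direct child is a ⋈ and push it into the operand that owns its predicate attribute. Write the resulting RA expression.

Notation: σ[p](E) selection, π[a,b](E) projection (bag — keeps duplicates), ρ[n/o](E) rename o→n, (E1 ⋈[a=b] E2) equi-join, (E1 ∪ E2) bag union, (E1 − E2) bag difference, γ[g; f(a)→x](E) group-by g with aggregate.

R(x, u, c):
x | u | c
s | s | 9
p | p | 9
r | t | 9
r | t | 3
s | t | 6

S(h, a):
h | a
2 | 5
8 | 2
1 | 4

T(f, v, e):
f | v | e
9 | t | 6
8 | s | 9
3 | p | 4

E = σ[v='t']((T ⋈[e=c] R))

σ filters on v, owned by the left side.
E' = (σ[v='t'](T) ⋈[e=c] R)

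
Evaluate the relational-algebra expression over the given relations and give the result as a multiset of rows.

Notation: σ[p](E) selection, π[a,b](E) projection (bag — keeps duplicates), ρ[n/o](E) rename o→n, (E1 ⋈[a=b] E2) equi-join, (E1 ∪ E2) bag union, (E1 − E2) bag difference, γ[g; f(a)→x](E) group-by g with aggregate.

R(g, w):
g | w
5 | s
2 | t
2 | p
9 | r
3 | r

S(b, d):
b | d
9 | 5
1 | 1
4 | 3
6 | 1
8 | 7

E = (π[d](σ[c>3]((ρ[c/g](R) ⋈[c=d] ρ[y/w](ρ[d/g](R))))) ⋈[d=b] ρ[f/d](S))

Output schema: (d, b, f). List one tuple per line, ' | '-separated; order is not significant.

Per-node cardinality:
  R → 5
  ρ[c/g](R) → 5
  R → 5
  ρ[d/g](R) → 5
  ρ[y/w](ρ[d/g](R)) → 5
  (ρ[c/g](R) ⋈[c=d] ρ[y/w](ρ[d/g](R))) → 7
  σ[c>3]((ρ[c/g](R) ⋈[c=d] ρ[y/w](ρ[d/g](R)))) → 2
  π[d](σ[c>3]((ρ[c/g](R) ⋈[c=d] ρ[y/w](ρ[d/g](R))))) → 2
  S → 5
  ρ[f/d](S) → 5
  (π[d](σ[c>3]((ρ[c/g](R) ⋈[c=d] ρ[y/w](ρ[d/g](R))))) ⋈[d=b] ρ[f/d](S)) → 1

== RESULT ==
d | b | f
9 | 9 | 5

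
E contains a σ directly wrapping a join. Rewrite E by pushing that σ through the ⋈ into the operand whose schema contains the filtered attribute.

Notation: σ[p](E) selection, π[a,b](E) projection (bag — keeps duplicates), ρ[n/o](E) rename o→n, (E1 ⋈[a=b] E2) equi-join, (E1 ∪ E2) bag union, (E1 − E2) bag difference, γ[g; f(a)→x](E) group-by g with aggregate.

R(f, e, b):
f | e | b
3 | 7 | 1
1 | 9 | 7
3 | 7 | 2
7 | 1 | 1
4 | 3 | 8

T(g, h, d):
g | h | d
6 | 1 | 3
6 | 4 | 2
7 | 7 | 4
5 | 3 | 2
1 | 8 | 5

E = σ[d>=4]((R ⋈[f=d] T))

σ filters on d, owned by the right side.
E' = (R ⋈[f=d] σ[d>=4](T))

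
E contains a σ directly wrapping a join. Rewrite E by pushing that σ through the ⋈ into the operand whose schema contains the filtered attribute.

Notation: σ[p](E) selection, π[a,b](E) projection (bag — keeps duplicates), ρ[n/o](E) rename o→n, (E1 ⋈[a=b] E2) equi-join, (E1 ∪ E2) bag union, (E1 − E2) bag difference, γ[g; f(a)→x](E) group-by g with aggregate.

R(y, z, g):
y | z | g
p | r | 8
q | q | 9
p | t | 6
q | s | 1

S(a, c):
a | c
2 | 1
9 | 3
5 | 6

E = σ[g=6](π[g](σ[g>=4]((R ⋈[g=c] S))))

σ filters on g, owned by the left side.
E' = σ[g=6](π[g]((σ[g>=4](R) ⋈[g=c] S)))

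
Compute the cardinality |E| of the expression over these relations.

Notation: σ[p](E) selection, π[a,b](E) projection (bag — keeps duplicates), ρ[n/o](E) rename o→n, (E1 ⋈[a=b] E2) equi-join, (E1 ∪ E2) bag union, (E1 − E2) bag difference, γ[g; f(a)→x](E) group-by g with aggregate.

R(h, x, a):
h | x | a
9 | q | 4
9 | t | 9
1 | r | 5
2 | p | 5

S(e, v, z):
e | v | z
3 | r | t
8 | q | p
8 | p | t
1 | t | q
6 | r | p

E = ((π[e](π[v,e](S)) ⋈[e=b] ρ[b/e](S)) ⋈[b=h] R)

Per-node cardinality:
  S → 5
  π[v,e](S) → 5
  π[e](π[v,e](S)) → 5
  S → 5
  ρ[b/e](S) → 5
  (π[e](π[v,e](S)) ⋈[e=b] ρ[b/e](S)) → 7
  R → 4
  ((π[e](π[v,e](S)) ⋈[e=b] ρ[b/e](S)) ⋈[b=h] R) → 1

|E| = 1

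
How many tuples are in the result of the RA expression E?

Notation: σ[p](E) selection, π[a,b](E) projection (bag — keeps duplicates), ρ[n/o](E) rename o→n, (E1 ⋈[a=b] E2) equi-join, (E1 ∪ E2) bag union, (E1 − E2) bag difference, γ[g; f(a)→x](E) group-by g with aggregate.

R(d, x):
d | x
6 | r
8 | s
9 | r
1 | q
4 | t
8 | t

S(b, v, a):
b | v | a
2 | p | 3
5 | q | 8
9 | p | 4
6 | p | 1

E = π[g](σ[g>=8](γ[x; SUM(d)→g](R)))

Row counts bottom-up:
  R → 6
  γ[x; SUM(d)→g](R) → 4
  σ[g>=8](γ[x; SUM(d)→g](R)) → 3
  π[g](σ[g>=8](γ[x; SUM(d)→g](R))) → 3

|E| = 3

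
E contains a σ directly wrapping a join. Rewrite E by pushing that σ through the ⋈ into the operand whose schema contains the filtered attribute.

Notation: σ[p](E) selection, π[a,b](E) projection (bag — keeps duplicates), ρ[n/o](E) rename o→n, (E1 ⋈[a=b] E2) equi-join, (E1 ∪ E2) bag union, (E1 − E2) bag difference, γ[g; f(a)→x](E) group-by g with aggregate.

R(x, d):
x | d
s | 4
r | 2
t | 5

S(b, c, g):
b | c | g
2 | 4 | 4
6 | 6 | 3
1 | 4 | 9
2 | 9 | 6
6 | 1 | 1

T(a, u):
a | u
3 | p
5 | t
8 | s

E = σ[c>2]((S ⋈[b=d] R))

σ filters on c, owned by the left side.
E' = (σ[c>2](S) ⋈[b=d] R)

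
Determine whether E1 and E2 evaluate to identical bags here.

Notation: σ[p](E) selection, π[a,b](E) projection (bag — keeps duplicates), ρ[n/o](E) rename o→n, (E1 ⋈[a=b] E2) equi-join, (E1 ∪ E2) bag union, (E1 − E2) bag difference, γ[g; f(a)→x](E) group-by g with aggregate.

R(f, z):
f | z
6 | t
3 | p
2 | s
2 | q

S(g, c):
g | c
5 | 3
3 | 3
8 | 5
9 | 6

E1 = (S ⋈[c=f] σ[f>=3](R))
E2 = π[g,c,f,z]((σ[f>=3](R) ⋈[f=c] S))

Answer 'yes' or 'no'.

E1 per-node cardinality:
  S → 4
  R → 4
  σ[f>=3](R) → 2
  (S ⋈[c=f] σ[f>=3](R)) → 3
E2 per-node cardinality:
  R → 4
  σ[f>=3](R) → 2
  S → 4
  (σ[f>=3](R) ⋈[f=c] S) → 3
  π[g,c,f,z]((σ[f>=3](R) ⋈[f=c] S)) → 3

E1 and E2 produce the same multiset:
g | c | f | z
3 | 3 | 3 | p
5 | 3 | 3 | p
9 | 6 | 6 | t

yes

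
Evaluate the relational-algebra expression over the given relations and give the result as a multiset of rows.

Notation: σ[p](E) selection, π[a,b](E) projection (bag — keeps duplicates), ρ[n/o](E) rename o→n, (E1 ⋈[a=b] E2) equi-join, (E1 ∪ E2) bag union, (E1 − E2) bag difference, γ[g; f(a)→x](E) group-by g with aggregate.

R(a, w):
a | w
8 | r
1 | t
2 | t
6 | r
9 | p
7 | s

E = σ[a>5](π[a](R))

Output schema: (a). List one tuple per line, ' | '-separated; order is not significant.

Stepwise |·|:
  R → 6
  π[a](R) → 6
  σ[a>5](π[a](R)) → 4

== RESULT ==
a
6
7
8
9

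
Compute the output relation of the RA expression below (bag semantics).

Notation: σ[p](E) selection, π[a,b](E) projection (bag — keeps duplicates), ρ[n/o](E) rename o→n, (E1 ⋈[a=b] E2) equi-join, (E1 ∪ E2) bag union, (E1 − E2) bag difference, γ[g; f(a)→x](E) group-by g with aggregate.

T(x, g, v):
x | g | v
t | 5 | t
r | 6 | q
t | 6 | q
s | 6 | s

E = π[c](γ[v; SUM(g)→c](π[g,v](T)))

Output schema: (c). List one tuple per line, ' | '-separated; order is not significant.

Stepwise |·|:
  T → 4
  π[g,v](T) → 4
  γ[v; SUM(g)→c](π[g,v](T)) → 3
  π[c](γ[v; SUM(g)→c](π[g,v](T))) → 3

== RESULT ==
c
5
6
12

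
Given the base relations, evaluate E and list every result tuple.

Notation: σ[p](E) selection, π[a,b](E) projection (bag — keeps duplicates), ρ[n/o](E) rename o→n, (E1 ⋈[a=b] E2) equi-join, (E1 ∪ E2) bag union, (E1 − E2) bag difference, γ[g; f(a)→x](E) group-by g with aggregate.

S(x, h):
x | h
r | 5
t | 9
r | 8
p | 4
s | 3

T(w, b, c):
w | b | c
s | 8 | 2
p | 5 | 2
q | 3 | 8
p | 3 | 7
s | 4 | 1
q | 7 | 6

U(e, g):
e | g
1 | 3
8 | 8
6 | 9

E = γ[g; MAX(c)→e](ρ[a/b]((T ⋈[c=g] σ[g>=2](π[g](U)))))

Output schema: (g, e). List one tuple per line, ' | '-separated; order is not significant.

Stepwise |·|:
  T → 6
  U → 3
  π[g](U) → 3
  σ[g>=2](π[g](U)) → 3
  (T ⋈[c=g] σ[g>=2](π[g](U))) → 1
  ρ[a/b]((T ⋈[c=g] σ[g>=2](π[g](U)))) → 1
  γ[g; MAX(c)→e](ρ[a/b]((T ⋈[c=g] σ[g>=2](π[g](U))))) → 1

== RESULT ==
g | e
8 | 8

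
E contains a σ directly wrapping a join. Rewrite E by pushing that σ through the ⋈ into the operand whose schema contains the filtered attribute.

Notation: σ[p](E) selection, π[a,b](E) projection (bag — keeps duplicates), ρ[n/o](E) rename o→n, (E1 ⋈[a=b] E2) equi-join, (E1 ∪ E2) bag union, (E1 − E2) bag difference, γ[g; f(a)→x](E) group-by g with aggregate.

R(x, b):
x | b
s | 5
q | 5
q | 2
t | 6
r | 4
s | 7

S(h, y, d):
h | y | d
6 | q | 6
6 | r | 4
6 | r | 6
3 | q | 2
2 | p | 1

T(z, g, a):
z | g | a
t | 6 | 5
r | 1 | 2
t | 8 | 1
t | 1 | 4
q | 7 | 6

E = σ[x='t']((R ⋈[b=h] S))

σ filters on x, owned by the left side.
E' = (σ[x='t'](R) ⋈[b=h] S)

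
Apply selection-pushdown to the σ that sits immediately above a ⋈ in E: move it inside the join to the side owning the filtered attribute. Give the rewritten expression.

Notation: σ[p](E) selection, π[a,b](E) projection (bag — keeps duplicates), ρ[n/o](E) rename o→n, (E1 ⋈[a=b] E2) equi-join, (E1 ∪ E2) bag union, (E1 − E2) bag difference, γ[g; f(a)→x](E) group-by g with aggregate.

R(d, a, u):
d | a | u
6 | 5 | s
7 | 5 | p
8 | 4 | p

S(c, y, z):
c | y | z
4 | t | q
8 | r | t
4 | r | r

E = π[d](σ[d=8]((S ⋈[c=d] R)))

σ filters on d, owned by the right side.
E' = π[d]((S ⋈[c=d] σ[d=8](R)))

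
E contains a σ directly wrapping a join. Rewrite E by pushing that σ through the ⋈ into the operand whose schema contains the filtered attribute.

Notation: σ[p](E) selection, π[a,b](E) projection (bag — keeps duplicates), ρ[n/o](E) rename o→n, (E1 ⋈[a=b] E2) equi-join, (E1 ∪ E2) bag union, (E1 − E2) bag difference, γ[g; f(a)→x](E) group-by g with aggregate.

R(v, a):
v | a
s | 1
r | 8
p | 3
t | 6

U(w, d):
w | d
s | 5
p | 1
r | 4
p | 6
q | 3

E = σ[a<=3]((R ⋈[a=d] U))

σ filters on a, owned by the left side.
E' = (σ[a<=3](R) ⋈[a=d] U)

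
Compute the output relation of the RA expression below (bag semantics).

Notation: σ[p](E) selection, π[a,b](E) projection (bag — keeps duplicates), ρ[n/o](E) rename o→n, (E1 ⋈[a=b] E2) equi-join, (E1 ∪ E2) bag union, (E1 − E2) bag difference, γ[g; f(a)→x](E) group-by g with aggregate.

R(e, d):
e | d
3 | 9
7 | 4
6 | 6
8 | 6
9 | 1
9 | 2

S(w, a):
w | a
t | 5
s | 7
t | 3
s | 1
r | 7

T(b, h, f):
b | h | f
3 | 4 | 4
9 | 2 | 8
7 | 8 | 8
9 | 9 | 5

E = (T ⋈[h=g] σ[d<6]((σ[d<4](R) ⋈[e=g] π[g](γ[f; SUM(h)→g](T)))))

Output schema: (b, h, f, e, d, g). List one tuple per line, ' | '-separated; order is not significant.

Subexpression sizes:
  T → 4
  R → 6
  σ[d<4](R) → 2
  T → 4
  γ[f; SUM(h)→g](T) → 3
  π[g](γ[f; SUM(h)→g](T)) → 3
  (σ[d<4](R) ⋈[e=g] π[g](γ[f; SUM(h)→g](T))) → 2
  σ[d<6]((σ[d<4](R) ⋈[e=g] π[g](γ[f; SUM(h)→g](T)))) → 2
  (T ⋈[h=g] σ[d<6]((σ[d<4](R) ⋈[e=g] π[g](γ[f; SUM(h)→g](T))))) → 2

== RESULT ==
b | h | f | e | d | g
9 | 9 | 5 | 9 | 1 | 9
9 | 9 | 5 | 9 | 2 | 9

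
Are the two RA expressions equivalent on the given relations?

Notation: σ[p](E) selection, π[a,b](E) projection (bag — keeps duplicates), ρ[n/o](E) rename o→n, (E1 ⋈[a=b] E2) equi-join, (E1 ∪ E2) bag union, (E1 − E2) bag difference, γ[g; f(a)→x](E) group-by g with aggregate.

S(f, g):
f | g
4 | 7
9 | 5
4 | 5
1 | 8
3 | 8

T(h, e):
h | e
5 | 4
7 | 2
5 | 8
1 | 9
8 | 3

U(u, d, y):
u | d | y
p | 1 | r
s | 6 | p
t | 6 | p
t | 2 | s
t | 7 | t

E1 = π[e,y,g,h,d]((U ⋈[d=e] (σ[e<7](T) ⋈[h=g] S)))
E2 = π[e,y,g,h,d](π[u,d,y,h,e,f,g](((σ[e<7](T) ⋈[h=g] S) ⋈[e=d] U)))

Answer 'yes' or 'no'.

E1 subexpression sizes:
  U → 5
  T → 5
  σ[e<7](T) → 3
  S → 5
  (σ[e<7](T) ⋈[h=g] S) → 5
  (U ⋈[d=e] (σ[e<7](T) ⋈[h=g] S)) → 1
  π[e,y,g,h,d]((U ⋈[d=e] (σ[e<7](T) ⋈[h=g] S))) → 1
E2 subexpression sizes:
  T → 5
  σ[e<7](T) → 3
  S → 5
  (σ[e<7](T) ⋈[h=g] S) → 5
  U → 5
  ((σ[e<7](T) ⋈[h=g] S) ⋈[e=d] U) → 1
  π[u,d,y,h,e,f,g](((σ[e<7](T) ⋈[h=g] S) ⋈[e=d] U)) → 1
  π[e,y,g,h,d](π[u,d,y,h,e,f,g](((σ[e<7](T) ⋈[h=g] S) ⋈[e=d] U))) → 1

E1 and E2 produce the same multiset:
e | y | g | h | d
2 | s | 7 | 7 | 2

yes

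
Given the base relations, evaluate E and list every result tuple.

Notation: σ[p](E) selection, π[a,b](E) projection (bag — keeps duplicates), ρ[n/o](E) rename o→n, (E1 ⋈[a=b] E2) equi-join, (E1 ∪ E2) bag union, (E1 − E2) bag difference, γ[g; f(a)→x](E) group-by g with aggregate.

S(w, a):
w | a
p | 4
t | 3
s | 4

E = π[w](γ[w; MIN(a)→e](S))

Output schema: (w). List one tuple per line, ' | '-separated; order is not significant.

Subexpression sizes:
  S → 3
  γ[w; MIN(a)→e](S) → 3
  π[w](γ[w; MIN(a)→e](S)) → 3

== RESULT ==
w
p
s
t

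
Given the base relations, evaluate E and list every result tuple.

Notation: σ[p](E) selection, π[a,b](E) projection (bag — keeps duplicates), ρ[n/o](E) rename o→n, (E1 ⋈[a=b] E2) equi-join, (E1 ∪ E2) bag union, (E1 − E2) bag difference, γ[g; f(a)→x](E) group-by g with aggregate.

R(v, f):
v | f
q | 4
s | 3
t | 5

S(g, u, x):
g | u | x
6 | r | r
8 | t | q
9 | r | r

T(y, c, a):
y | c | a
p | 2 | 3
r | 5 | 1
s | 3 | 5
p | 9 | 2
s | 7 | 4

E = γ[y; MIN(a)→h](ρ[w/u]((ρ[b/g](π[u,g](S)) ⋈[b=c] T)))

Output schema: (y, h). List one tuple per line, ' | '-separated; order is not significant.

Subexpression sizes:
  S → 3
  π[u,g](S) → 3
  ρ[b/g](π[u,g](S)) → 3
  T → 5
  (ρ[b/g](π[u,g](S)) ⋈[b=c] T) → 1
  ρ[w/u]((ρ[b/g](π[u,g](S)) ⋈[b=c] T)) → 1
  γ[y; MIN(a)→h](ρ[w/u]((ρ[b/g](π[u,g](S)) ⋈[b=c] T))) → 1

== RESULT ==
y | h
p | 2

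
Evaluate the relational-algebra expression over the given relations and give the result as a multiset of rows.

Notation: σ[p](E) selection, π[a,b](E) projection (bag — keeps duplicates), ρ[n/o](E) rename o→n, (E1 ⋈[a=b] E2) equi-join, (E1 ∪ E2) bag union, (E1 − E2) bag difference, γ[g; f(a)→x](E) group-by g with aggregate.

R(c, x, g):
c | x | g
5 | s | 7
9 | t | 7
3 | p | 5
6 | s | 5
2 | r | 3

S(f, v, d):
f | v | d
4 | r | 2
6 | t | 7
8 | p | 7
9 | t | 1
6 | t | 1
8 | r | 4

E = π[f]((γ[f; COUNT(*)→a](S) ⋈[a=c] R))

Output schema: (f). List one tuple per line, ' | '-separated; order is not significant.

Stepwise |·|:
  S → 6
  γ[f; COUNT(*)→a](S) → 4
  R → 5
  (γ[f; COUNT(*)→a](S) ⋈[a=c] R) → 2
  π[f]((γ[f; COUNT(*)→a](S) ⋈[a=c] R)) → 2

== RESULT ==
f
6
8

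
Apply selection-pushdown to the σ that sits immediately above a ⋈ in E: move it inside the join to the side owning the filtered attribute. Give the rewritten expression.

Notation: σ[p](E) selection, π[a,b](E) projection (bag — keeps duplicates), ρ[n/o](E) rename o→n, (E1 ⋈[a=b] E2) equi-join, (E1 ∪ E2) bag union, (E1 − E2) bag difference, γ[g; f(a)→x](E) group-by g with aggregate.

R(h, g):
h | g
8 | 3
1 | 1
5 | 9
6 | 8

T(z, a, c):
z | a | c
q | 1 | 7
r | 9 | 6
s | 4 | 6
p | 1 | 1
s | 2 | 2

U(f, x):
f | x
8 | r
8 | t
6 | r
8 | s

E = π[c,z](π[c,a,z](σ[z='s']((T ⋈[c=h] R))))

σ filters on z, owned by the left side.
E' = π[c,z](π[c,a,z]((σ[z='s'](T) ⋈[c=h] R)))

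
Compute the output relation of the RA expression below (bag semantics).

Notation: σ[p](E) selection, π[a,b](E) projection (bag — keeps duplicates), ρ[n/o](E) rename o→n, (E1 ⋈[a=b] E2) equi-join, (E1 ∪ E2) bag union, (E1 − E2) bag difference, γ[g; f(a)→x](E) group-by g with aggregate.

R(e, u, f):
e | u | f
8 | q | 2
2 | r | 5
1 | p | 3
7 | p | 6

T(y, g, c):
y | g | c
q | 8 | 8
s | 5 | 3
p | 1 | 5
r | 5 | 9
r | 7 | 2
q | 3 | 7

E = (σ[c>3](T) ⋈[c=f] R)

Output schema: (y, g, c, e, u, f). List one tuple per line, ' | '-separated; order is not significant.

Subexpression sizes:
  T → 6
  σ[c>3](T) → 4
  R → 4
  (σ[c>3](T) ⋈[c=f] R) → 1

== RESULT ==
y | g | c | e | u | f
p | 1 | 5 | 2 | r | 5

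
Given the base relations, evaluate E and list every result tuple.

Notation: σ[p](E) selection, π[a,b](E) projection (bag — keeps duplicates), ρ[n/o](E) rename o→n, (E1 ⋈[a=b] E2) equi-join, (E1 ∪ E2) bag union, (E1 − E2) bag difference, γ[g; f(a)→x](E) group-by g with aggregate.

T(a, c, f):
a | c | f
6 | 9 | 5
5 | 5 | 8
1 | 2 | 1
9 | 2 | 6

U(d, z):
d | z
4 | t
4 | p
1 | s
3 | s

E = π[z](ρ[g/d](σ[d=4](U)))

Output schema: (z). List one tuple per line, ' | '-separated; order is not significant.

Row counts bottom-up:
  U → 4
  σ[d=4](U) → 2
  ρ[g/d](σ[d=4](U)) → 2
  π[z](ρ[g/d](σ[d=4](U))) → 2

== RESULT ==
z
p
t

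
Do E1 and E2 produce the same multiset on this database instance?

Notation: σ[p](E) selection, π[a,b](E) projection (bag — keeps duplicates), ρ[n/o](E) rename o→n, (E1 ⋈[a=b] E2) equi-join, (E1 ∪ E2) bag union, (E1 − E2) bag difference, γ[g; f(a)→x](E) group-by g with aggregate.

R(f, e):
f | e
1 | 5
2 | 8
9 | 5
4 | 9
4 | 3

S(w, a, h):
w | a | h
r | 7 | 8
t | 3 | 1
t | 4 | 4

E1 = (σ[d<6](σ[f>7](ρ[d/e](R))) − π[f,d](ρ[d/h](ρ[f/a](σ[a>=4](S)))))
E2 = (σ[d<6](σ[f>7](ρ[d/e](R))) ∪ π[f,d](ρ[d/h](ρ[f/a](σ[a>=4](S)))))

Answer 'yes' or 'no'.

E1 stepwise |·|:
  R → 5
  ρ[d/e](R) → 5
  σ[f>7](ρ[d/e](R)) → 1
  σ[d<6](σ[f>7](ρ[d/e](R))) → 1
  S → 3
  σ[a>=4](S) → 2
  ρ[f/a](σ[a>=4](S)) → 2
  ρ[d/h](ρ[f/a](σ[a>=4](S))) → 2
  π[f,d](ρ[d/h](ρ[f/a](σ[a>=4](S)))) → 2
  (σ[d<6](σ[f>7](ρ[d/e](R))) − π[f,d](ρ[d/h](ρ[f/a](σ[a>=4](S))))) → 1
E2 stepwise |·|:
  R → 5
  ρ[d/e](R) → 5
  σ[f>7](ρ[d/e](R)) → 1
  σ[d<6](σ[f>7](ρ[d/e](R))) → 1
  S → 3
  σ[a>=4](S) → 2
  ρ[f/a](σ[a>=4](S)) → 2
  ρ[d/h](ρ[f/a](σ[a>=4](S))) → 2
  π[f,d](ρ[d/h](ρ[f/a](σ[a>=4](S)))) → 2
  (σ[d<6](σ[f>7](ρ[d/e](R))) ∪ π[f,d](ρ[d/h](ρ[f/a](σ[a>=4](S))))) → 3

E1 result:
f | d
9 | 5
E2 result:
f | d
4 | 4
7 | 8
9 | 5
Witness: (4, 4) appears 0× in E1 but 1× in E2.

no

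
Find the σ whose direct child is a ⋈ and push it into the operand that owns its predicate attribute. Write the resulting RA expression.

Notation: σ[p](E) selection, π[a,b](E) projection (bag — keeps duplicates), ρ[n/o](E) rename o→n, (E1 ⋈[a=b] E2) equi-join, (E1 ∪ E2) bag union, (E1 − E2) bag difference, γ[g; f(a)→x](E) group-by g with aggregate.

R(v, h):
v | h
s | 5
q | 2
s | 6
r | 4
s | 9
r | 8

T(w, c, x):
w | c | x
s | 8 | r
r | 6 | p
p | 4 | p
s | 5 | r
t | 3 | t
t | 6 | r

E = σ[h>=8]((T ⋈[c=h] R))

σ filters on h, owned by the right side.
E' = (T ⋈[c=h] σ[h>=8](R))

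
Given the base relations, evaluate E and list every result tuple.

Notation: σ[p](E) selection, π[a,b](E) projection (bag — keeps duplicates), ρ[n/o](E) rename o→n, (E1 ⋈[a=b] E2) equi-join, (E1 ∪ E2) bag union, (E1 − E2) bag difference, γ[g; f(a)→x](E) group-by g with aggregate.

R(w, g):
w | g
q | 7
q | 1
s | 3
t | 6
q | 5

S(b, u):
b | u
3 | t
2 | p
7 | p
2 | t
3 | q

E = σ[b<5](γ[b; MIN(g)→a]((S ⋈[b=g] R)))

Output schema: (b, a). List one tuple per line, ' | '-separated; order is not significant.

Subexpression sizes:
  S → 5
  R → 5
  (S ⋈[b=g] R) → 3
  γ[b; MIN(g)→a]((S ⋈[b=g] R)) → 2
  σ[b<5](γ[b; MIN(g)→a]((S ⋈[b=g] R))) → 1

== RESULT ==
b | a
3 | 3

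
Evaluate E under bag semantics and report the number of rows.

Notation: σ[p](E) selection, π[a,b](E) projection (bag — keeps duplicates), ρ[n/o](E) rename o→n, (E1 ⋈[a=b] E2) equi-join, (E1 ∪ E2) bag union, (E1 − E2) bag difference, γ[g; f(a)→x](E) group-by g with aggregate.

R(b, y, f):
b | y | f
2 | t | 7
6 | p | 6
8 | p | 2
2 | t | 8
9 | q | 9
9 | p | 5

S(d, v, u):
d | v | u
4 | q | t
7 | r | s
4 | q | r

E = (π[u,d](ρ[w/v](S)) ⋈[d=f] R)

Row counts bottom-up:
  S → 3
  ρ[w/v](S) → 3
  π[u,d](ρ[w/v](S)) → 3
  R → 6
  (π[u,d](ρ[w/v](S)) ⋈[d=f] R) → 1

|E| = 1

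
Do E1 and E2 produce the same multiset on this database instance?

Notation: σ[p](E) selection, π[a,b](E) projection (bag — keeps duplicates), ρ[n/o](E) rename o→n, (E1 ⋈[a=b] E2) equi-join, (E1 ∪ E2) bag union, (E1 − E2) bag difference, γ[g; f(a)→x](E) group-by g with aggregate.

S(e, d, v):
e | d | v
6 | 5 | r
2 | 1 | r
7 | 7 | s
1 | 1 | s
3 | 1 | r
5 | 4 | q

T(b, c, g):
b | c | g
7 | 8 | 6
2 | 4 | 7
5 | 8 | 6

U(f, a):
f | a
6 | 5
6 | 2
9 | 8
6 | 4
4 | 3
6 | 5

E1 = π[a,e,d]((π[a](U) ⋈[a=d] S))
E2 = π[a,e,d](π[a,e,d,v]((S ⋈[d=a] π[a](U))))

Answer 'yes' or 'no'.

E1 row counts bottom-up:
  U → 6
  π[a](U) → 6
  S → 6
  (π[a](U) ⋈[a=d] S) → 3
  π[a,e,d]((π[a](U) ⋈[a=d] S)) → 3
E2 row counts bottom-up:
  S → 6
  U → 6
  π[a](U) → 6
  (S ⋈[d=a] π[a](U)) → 3
  π[a,e,d,v]((S ⋈[d=a] π[a](U))) → 3
  π[a,e,d](π[a,e,d,v]((S ⋈[d=a] π[a](U)))) → 3

E1 and E2 produce the same multiset:
a | e | d
4 | 5 | 4
5 | 6 | 5
5 | 6 | 5

yes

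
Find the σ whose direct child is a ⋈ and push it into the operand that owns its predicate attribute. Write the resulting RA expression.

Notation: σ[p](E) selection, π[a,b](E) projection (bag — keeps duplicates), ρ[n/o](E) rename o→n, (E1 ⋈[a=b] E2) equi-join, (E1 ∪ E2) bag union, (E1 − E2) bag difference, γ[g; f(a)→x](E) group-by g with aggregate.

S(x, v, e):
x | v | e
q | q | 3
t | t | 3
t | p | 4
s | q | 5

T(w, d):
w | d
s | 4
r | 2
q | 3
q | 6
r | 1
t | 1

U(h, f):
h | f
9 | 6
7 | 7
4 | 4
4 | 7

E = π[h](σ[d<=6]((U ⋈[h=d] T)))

σ filters on d, owned by the right side.
E' = π[h]((U ⋈[h=d] σ[d<=6](T)))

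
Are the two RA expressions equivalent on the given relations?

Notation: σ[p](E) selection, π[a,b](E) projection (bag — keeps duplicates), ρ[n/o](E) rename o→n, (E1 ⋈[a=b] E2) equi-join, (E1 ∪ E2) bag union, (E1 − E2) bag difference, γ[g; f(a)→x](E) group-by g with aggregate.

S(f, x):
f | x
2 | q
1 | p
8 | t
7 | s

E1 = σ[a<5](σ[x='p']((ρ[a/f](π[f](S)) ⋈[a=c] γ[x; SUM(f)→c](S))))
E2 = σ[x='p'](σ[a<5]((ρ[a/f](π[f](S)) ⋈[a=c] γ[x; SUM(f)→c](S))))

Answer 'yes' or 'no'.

E1 per-node cardinality:
  S → 4
  π[f](S) → 4
  ρ[a/f](π[f](S)) → 4
  S → 4
  γ[x; SUM(f)→c](S) → 4
  (ρ[a/f](π[f](S)) ⋈[a=c] γ[x; SUM(f)→c](S)) → 4
  σ[x='p']((ρ[a/f](π[f](S)) ⋈[a=c] γ[x; SUM(f)→c](S))) → 1
  σ[a<5](σ[x='p']((ρ[a/f](π[f](S)) ⋈[a=c] γ[x; SUM(f)→c](S)))) → 1
E2 per-node cardinality:
  S → 4
  π[f](S) → 4
  ρ[a/f](π[f](S)) → 4
  S → 4
  γ[x; SUM(f)→c](S) → 4
  (ρ[a/f](π[f](S)) ⋈[a=c] γ[x; SUM(f)→c](S)) → 4
  σ[a<5]((ρ[a/f](π[f](S)) ⋈[a=c] γ[x; SUM(f)→c](S))) → 2
  σ[x='p'](σ[a<5]((ρ[a/f](π[f](S)) ⋈[a=c] γ[x; SUM(f)→c](S)))) → 1

E1 and E2 produce the same multiset:
a | x | c
1 | p | 1

yes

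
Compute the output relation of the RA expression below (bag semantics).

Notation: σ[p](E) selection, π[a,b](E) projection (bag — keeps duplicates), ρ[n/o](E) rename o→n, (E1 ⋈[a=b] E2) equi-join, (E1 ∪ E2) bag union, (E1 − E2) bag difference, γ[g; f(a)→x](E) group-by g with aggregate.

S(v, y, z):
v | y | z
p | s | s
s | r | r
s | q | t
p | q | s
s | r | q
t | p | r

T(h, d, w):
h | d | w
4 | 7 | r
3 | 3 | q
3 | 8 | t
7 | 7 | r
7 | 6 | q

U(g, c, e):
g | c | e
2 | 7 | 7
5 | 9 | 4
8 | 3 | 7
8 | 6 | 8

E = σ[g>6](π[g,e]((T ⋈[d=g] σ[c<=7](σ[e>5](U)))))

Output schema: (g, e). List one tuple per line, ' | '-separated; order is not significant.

Row counts bottom-up:
  T → 5
  U → 4
  σ[e>5](U) → 3
  σ[c<=7](σ[e>5](U)) → 3
  (T ⋈[d=g] σ[c<=7](σ[e>5](U))) → 2
  π[g,e]((T ⋈[d=g] σ[c<=7](σ[e>5](U)))) → 2
  σ[g>6](π[g,e]((T ⋈[d=g] σ[c<=7](σ[e>5](U))))) → 2

== RESULT ==
g | e
8 | 7
8 | 8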